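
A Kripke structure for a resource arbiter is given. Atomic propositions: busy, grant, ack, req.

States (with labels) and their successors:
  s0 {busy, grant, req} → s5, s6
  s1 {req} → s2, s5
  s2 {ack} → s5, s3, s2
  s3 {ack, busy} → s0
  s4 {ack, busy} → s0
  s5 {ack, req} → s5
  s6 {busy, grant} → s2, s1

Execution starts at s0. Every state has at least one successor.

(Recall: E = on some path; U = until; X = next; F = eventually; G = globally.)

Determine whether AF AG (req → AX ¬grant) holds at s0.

No

States satisfying AG (req → AX ¬grant): {s5}.
States satisfying AF AG (req → AX ¬grant): {s5}.
There is a path from s0 along which AG (req → AX ¬grant) never holds.
s0 ∉ Sat(AF AG (req → AX ¬grant)).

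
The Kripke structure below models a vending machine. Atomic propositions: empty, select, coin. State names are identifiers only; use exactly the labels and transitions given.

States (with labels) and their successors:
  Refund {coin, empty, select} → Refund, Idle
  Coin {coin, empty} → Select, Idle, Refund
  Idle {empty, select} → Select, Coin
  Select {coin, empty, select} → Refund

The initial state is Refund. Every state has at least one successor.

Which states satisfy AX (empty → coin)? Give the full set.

States satisfying empty → coin: {Refund, Coin, Select}.
States satisfying AX (empty → coin): {Idle, Select}.

{Idle, Select}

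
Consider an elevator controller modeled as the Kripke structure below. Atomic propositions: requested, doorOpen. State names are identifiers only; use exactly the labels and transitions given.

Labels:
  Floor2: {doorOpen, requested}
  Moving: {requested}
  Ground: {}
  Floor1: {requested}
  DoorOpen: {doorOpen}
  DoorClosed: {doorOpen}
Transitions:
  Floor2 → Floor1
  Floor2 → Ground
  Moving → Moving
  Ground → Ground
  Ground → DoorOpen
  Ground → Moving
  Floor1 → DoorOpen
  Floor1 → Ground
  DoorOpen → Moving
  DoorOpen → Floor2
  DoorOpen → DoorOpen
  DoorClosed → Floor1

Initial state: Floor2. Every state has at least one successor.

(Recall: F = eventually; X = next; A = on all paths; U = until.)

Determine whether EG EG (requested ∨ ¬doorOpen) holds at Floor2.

States satisfying EG (requested ∨ ¬doorOpen): {Floor2, Moving, Ground, Floor1}.
States satisfying EG EG (requested ∨ ¬doorOpen): {Floor2, Moving, Ground, Floor1}.
Floor2 ∈ Sat(EG EG (requested ∨ ¬doorOpen)).

Yes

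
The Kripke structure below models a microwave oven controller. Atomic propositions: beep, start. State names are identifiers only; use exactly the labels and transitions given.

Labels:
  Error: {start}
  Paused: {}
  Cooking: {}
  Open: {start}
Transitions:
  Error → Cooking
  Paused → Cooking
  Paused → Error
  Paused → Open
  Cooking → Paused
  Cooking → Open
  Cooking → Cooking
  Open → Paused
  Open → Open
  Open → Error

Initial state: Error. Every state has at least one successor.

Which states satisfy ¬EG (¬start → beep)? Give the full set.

States satisfying ¬start → beep: {Error, Open}.
States satisfying EG (¬start → beep): {Open}.
States satisfying ¬EG (¬start → beep): {Error, Paused, Cooking}.

{Error, Paused, Cooking}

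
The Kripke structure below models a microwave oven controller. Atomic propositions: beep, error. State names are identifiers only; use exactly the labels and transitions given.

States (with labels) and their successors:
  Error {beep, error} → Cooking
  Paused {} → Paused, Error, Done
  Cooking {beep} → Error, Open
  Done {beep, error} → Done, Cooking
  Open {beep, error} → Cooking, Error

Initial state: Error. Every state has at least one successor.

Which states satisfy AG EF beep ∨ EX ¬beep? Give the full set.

{Error, Paused, Cooking, Done, Open}

States satisfying EF beep: {Error, Paused, Cooking, Done, Open}.
States satisfying AG EF beep: {Error, Paused, Cooking, Done, Open}.
States satisfying ¬beep: {Paused}.
States satisfying EX ¬beep: {Paused}.
States satisfying AG EF beep ∨ EX ¬beep: {Error, Paused, Cooking, Done, Open}.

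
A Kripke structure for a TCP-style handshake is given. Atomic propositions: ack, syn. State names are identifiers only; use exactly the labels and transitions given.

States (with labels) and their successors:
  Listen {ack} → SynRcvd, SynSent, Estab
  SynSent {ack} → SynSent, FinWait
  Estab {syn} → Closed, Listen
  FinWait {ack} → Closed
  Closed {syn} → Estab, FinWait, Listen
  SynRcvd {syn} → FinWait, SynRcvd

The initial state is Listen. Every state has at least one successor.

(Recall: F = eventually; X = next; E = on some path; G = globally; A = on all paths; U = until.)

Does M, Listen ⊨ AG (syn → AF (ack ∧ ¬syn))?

Does not hold

States satisfying syn → AF (ack ∧ ¬syn): {Listen, SynSent, FinWait}.
States satisfying AG (syn → AF (ack ∧ ¬syn)): ∅.
Closed is reachable from Listen and violates syn → AF (ack ∧ ¬syn), so AG fails at Listen.
Listen ∉ Sat(AG (syn → AF (ack ∧ ¬syn))).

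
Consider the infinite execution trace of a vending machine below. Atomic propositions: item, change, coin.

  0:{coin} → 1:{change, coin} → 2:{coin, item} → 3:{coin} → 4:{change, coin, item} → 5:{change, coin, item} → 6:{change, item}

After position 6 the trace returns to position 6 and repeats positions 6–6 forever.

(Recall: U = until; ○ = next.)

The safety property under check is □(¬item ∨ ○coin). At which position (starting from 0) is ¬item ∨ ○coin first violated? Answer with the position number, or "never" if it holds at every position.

Check ¬item ∨ ○coin at each position in order: 0 ✓, 1 ✓, 2 ✓, 3 ✓, 4 ✓.
At position 5 the labels are {change, coin, item} and the next position 6 has {change, item}, so ¬item ∨ ○coin is false there. This is the first violation.

5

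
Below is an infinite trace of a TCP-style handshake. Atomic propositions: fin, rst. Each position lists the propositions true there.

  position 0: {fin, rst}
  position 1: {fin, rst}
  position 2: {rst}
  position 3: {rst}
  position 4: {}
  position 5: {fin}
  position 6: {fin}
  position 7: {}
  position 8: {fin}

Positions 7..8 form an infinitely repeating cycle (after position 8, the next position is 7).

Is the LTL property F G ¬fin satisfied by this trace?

G ¬fin is false at every position 0..8, so it never becomes true and F G ¬fin fails.

Violated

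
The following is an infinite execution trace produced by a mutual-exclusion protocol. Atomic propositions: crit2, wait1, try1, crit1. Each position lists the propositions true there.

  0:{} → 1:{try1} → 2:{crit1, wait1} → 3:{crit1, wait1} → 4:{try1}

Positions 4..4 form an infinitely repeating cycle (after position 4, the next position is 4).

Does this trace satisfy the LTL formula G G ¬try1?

G ¬try1 must hold at every position from 0 onward. It fails at position 0, so G G ¬try1 is false.

Does not hold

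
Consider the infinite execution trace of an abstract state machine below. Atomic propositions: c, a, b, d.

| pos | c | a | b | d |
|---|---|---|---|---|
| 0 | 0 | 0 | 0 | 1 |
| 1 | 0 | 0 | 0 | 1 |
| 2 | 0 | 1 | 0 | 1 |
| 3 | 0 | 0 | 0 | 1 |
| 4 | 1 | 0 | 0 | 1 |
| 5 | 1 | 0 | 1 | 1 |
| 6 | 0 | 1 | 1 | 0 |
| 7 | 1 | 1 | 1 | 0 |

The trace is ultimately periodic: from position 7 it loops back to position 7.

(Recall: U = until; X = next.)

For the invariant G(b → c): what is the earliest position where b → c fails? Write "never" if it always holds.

6

Check b → c at each position in order: 0 ✓, 1 ✓, 2 ✓, 3 ✓, 4 ✓, 5 ✓.
At position 6 the labels are {a, b}, so b → c is false there. This is the first violation.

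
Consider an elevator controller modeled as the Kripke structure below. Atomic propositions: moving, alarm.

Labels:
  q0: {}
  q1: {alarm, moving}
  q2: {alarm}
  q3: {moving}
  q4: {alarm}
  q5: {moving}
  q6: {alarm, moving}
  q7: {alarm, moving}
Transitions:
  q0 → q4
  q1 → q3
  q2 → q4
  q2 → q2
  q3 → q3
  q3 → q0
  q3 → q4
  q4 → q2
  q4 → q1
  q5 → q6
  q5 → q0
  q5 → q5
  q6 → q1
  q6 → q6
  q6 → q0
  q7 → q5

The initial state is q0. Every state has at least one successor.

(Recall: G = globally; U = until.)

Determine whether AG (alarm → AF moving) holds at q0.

Does not hold

States satisfying alarm → AF moving: {q0, q1, q3, q5, q6, q7}.
States satisfying AG (alarm → AF moving): ∅.
q2 is reachable from q0 and violates alarm → AF moving, so AG fails at q0.
q0 ∉ Sat(AG (alarm → AF moving)).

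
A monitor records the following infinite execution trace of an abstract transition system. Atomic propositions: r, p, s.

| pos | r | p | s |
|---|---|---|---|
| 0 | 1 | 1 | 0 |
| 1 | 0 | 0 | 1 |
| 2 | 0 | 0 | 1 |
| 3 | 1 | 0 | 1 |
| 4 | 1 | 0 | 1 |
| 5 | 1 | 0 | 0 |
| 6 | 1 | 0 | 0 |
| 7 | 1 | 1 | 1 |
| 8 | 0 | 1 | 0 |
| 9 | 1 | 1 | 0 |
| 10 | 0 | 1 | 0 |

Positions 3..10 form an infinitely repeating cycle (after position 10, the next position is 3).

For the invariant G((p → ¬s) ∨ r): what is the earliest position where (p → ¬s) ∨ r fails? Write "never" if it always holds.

(p → ¬s) ∨ r holds at every position 0..10, and those are all the positions the trace ever visits, so the invariant G((p → ¬s) ∨ r) is never violated.

never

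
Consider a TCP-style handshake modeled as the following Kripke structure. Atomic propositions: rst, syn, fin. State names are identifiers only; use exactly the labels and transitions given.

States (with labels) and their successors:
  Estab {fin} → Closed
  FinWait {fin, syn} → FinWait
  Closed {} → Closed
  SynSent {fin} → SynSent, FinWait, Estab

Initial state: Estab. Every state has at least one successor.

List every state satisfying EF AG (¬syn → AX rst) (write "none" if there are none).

States satisfying AG (¬syn → AX rst): {FinWait}.
States satisfying EF AG (¬syn → AX rst): {FinWait, SynSent}.

{FinWait, SynSent}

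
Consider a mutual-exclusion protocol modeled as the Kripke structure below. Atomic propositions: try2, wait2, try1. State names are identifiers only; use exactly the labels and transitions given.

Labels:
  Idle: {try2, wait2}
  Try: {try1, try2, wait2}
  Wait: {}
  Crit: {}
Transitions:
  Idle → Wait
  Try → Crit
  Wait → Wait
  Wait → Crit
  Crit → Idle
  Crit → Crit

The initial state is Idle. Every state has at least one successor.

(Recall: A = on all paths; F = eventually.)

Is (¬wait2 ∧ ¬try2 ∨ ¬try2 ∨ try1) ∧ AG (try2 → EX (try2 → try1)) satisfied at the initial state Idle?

No

States satisfying ¬wait2: {Wait, Crit}.
States satisfying ¬try2: {Wait, Crit}.
States satisfying ¬wait2 ∧ ¬try2: {Wait, Crit}.
States satisfying ¬try2 ∨ try1: {Try, Wait, Crit}.
States satisfying ¬wait2 ∧ ¬try2 ∨ ¬try2 ∨ try1: {Try, Wait, Crit}.
States satisfying try2 → EX (try2 → try1): {Idle, Try, Wait, Crit}.
States satisfying AG (try2 → EX (try2 → try1)): {Idle, Try, Wait, Crit}.
States satisfying (¬wait2 ∧ ¬try2 ∨ ¬try2 ∨ try1) ∧ AG (try2 → EX (try2 → try1)): {Try, Wait, Crit}.
Idle ∉ Sat((¬wait2 ∧ ¬try2 ∨ ¬try2 ∨ try1) ∧ AG (try2 → EX (try2 → try1))).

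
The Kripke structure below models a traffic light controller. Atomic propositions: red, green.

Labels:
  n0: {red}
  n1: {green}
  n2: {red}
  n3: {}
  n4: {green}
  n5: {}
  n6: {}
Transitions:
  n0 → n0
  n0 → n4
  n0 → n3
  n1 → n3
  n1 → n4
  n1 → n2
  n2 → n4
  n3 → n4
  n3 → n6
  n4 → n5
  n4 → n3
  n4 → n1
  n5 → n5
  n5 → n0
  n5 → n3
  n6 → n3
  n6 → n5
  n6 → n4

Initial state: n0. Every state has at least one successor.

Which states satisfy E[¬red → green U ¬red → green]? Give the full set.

States satisfying ¬red → green: {n0, n1, n2, n4}.
States satisfying E[¬red → green U ¬red → green]: {n0, n1, n2, n4}.

{n0, n1, n2, n4}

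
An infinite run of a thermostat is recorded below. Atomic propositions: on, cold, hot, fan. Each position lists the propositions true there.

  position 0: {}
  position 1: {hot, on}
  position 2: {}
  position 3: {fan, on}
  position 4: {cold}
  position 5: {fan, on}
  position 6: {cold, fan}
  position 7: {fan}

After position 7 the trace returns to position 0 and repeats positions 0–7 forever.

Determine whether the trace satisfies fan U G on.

Walking from position 0: at position 0, G on has not yet held and fan fails, so fan U G on is false.

Does not hold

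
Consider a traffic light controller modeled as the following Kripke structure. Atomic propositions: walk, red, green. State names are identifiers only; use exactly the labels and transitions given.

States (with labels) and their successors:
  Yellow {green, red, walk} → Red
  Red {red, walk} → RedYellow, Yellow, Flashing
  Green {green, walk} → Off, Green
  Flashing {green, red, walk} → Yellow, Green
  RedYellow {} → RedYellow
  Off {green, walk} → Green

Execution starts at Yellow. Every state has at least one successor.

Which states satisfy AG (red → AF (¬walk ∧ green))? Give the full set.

States satisfying red → AF (¬walk ∧ green): {Green, RedYellow, Off}.
States satisfying AG (red → AF (¬walk ∧ green)): {Green, RedYellow, Off}.

{Green, RedYellow, Off}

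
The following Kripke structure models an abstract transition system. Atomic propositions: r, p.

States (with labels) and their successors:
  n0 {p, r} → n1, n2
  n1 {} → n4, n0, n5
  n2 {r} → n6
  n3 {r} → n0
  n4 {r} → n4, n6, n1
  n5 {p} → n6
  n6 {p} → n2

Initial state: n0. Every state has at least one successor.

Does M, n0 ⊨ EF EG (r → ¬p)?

States satisfying EG (r → ¬p): {n1, n2, n4, n5, n6}.
States satisfying EF EG (r → ¬p): {n0, n1, n2, n3, n4, n5, n6}.
Some path from n0 reaches a state where EG (r → ¬p) holds.
n0 ∈ Sat(EF EG (r → ¬p)).

Satisfied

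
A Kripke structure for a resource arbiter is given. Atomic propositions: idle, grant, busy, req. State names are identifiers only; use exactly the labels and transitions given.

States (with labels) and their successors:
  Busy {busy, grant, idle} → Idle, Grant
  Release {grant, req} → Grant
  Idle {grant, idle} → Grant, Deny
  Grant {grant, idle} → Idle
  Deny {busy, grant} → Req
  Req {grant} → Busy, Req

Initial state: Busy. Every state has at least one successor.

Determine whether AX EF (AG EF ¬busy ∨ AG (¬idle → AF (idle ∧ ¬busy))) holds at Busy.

States satisfying EF (AG EF ¬busy ∨ AG (¬idle → AF (idle ∧ ¬busy))): {Busy, Release, Idle, Grant, Deny, Req}.
States satisfying AX EF (AG EF ¬busy ∨ AG (¬idle → AF (idle ∧ ¬busy))): {Busy, Release, Idle, Grant, Deny, Req}.
Busy ∈ Sat(AX EF (AG EF ¬busy ∨ AG (¬idle → AF (idle ∧ ¬busy)))).

Satisfied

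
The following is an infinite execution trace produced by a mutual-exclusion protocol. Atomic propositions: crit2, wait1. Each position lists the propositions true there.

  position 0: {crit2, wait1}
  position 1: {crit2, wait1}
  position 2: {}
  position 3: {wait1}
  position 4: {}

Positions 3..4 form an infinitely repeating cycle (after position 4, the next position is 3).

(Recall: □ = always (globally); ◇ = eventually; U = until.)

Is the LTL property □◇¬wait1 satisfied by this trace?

Satisfied

◇¬wait1 holds at every position 0..4, and those are all positions ever visited, so □◇¬wait1 holds.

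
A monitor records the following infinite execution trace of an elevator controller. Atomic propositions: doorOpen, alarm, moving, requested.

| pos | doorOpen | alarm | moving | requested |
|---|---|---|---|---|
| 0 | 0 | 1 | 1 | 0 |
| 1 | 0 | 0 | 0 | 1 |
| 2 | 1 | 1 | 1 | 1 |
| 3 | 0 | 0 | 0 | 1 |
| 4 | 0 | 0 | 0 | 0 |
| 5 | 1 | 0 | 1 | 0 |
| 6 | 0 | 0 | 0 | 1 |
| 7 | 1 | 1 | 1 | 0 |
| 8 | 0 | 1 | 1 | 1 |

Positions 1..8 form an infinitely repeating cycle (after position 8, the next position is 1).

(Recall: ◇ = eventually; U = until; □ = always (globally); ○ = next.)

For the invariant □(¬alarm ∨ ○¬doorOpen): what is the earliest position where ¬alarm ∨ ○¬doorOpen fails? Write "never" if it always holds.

never

¬alarm ∨ ○¬doorOpen holds at every position 0..8, and those are all the positions the trace ever visits, so the invariant □(¬alarm ∨ ○¬doorOpen) is never violated.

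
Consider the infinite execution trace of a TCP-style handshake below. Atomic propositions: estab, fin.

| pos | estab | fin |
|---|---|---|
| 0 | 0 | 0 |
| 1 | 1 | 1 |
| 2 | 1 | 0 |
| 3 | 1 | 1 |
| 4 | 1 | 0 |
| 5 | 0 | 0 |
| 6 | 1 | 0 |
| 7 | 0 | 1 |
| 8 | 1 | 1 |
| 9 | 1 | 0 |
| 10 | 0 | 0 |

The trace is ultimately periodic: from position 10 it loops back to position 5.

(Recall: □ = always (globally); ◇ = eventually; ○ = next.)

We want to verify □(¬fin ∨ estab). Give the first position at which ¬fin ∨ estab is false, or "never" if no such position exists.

7

Check ¬fin ∨ estab at each position in order: 0 ✓, 1 ✓, 2 ✓, 3 ✓, 4 ✓, 5 ✓, 6 ✓.
At position 7 the labels are {fin}, so ¬fin ∨ estab is false there. This is the first violation.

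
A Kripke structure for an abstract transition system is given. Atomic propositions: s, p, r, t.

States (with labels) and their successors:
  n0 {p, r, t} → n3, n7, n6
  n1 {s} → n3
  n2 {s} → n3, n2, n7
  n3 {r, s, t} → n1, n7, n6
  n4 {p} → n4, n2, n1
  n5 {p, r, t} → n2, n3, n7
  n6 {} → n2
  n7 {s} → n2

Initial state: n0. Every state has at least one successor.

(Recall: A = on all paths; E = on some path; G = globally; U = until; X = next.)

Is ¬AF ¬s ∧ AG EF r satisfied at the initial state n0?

States satisfying ¬s: {n0, n4, n5, n6}.
States satisfying AF ¬s: {n0, n4, n5, n6}.
States satisfying ¬AF ¬s: {n1, n2, n3, n7}.
States satisfying EF r: {n0, n1, n2, n3, n4, n5, n6, n7}.
States satisfying AG EF r: {n0, n1, n2, n3, n4, n5, n6, n7}.
States satisfying ¬AF ¬s ∧ AG EF r: {n1, n2, n3, n7}.
n0 ∉ Sat(¬AF ¬s ∧ AG EF r).

Violated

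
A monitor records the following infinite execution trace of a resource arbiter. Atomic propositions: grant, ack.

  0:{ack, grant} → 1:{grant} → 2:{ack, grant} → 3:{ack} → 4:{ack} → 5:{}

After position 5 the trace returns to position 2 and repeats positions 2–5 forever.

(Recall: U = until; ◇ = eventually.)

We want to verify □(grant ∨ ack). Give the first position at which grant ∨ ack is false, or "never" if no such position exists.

5

Check grant ∨ ack at each position in order: 0 ✓, 1 ✓, 2 ✓, 3 ✓, 4 ✓.
At position 5 the labels are {}, so grant ∨ ack is false there. This is the first violation.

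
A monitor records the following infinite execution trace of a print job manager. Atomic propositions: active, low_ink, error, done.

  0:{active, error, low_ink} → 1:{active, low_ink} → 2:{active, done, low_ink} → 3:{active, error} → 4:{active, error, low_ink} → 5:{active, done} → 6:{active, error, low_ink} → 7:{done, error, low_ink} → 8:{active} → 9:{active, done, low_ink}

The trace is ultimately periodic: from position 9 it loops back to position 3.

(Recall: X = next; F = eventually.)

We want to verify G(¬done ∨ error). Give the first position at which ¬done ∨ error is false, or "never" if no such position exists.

2

Check ¬done ∨ error at each position in order: 0 ✓, 1 ✓.
At position 2 the labels are {active, done, low_ink}, so ¬done ∨ error is false there. This is the first violation.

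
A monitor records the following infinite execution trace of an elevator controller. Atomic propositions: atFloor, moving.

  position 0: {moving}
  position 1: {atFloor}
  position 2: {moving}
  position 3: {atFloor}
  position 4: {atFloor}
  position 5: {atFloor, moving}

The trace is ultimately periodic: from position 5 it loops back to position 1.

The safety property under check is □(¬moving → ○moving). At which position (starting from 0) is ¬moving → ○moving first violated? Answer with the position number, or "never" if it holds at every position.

3

Check ¬moving → ○moving at each position in order: 0 ✓, 1 ✓, 2 ✓.
At position 3 the labels are {atFloor} and the next position 4 has {atFloor}, so ¬moving → ○moving is false there. This is the first violation.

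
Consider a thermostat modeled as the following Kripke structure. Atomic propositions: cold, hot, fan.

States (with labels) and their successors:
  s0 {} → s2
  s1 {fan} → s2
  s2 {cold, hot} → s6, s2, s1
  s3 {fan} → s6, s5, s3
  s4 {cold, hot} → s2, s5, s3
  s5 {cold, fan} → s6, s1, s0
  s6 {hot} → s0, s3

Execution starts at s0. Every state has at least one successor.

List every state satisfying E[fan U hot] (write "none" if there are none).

States satisfying fan: {s1, s3, s5}.
States satisfying hot: {s2, s4, s6}.
States satisfying E[fan U hot]: {s1, s2, s3, s4, s5, s6}.

{s1, s2, s3, s4, s5, s6}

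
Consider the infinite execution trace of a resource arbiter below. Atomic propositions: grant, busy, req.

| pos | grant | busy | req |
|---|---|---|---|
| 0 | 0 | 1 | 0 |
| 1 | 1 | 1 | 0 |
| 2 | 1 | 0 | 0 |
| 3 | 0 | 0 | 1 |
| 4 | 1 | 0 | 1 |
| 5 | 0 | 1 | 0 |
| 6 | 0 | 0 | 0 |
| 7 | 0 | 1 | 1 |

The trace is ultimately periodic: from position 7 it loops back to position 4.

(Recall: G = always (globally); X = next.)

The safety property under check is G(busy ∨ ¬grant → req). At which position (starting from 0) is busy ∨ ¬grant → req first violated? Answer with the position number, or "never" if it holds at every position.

At position 0 the labels are {busy}, so busy ∨ ¬grant → req is false there. This is the first violation.

0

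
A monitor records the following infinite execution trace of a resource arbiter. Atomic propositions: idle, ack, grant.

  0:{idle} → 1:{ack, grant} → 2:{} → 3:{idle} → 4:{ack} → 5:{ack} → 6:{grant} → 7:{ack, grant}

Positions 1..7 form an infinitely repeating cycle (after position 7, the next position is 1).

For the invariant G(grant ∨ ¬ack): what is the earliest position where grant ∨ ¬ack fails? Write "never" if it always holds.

4

Check grant ∨ ¬ack at each position in order: 0 ✓, 1 ✓, 2 ✓, 3 ✓.
At position 4 the labels are {ack}, so grant ∨ ¬ack is false there. This is the first violation.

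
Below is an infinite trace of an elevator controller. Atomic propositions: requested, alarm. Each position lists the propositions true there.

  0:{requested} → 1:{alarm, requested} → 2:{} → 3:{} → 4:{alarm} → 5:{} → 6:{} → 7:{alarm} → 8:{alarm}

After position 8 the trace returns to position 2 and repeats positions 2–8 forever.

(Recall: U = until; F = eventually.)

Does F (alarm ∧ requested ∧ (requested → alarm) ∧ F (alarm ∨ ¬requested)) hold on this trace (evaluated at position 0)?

Holds

alarm ∧ requested ∧ (requested → alarm) ∧ F (alarm ∨ ¬requested) holds at position 1, which is reachable from 0, so F (alarm ∧ requested ∧ (requested → alarm) ∧ F (alarm ∨ ¬requested)) holds.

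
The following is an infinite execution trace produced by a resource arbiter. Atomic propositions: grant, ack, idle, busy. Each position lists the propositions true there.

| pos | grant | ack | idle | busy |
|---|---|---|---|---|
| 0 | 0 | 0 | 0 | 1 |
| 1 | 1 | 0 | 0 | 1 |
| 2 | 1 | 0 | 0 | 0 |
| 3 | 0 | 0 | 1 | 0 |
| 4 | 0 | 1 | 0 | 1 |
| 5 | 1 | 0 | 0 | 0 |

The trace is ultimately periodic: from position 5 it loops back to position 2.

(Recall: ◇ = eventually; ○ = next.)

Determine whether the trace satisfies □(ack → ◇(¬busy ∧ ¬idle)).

Holds

ack → ◇(¬busy ∧ ¬idle) holds at every position 0..5, and those are all positions ever visited, so □(ack → ◇(¬busy ∧ ¬idle)) holds.
Positions where ack holds: 4.
Check ◇(¬busy ∧ ¬idle) at each: 4→ok.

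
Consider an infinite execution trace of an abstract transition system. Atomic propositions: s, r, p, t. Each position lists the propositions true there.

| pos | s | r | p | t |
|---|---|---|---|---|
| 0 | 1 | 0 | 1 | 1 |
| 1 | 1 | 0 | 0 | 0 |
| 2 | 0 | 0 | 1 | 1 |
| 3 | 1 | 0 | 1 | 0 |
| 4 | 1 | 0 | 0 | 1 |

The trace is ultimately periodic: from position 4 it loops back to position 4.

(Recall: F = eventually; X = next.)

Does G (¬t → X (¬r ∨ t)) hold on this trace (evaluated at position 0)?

Holds

¬t → X (¬r ∨ t) holds at every position 0..4, and those are all positions ever visited, so G (¬t → X (¬r ∨ t)) holds.
Positions where ¬t holds: 1, 3.
Check X (¬r ∨ t) at each: 1→ok, 3→ok.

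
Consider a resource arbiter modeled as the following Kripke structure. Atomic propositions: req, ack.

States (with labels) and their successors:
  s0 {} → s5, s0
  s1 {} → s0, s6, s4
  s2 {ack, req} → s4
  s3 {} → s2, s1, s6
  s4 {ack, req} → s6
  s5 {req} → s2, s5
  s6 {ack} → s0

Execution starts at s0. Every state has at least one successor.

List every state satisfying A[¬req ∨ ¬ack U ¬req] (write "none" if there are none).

States satisfying ¬req ∨ ¬ack: {s0, s1, s3, s5, s6}.
States satisfying ¬req: {s0, s1, s3, s6}.
States satisfying A[¬req ∨ ¬ack U ¬req]: {s0, s1, s3, s6}.

{s0, s1, s3, s6}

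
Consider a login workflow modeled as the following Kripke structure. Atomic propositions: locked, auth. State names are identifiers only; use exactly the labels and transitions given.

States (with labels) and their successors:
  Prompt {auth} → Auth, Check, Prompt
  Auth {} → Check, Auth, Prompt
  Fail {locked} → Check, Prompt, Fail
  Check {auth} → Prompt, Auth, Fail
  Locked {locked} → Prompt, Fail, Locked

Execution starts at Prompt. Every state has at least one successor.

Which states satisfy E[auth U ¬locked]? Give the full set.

{Prompt, Auth, Check}

States satisfying auth: {Prompt, Check}.
States satisfying ¬locked: {Prompt, Auth, Check}.
States satisfying E[auth U ¬locked]: {Prompt, Auth, Check}.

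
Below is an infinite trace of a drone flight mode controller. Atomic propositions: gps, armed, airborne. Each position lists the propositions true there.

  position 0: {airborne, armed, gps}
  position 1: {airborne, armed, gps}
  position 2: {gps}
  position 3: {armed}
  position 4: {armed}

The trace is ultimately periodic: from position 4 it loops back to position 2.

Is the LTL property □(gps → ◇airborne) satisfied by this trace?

gps → ◇airborne must hold at every position from 0 onward. It fails at position 2, so □(gps → ◇airborne) is false.
Positions where gps holds: 0, 1, 2.
Check ◇airborne at each: 0→ok, 1→ok, 2→fails.

Violated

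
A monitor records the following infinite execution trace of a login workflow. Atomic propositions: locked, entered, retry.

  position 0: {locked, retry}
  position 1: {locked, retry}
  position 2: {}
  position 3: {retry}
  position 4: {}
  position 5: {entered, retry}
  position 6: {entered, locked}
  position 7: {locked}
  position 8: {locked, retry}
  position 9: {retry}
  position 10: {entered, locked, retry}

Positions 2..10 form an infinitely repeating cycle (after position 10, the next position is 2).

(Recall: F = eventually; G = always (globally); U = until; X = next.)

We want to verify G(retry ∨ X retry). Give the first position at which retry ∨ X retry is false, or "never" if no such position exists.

6

Check retry ∨ X retry at each position in order: 0 ✓, 1 ✓, 2 ✓, 3 ✓, 4 ✓, 5 ✓.
At position 6 the labels are {entered, locked} and the next position 7 has {locked}, so retry ∨ X retry is false there. This is the first violation.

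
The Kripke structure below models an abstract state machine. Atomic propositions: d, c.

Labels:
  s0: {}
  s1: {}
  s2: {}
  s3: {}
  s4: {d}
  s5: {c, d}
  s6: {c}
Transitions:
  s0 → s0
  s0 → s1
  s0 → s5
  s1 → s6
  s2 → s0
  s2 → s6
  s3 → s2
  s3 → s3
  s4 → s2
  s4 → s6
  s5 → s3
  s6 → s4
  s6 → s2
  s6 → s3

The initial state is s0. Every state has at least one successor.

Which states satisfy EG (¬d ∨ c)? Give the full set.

States satisfying ¬d ∨ c: {s0, s1, s2, s3, s5, s6}.
States satisfying EG (¬d ∨ c): {s0, s1, s2, s3, s5, s6}.

{s0, s1, s2, s3, s5, s6}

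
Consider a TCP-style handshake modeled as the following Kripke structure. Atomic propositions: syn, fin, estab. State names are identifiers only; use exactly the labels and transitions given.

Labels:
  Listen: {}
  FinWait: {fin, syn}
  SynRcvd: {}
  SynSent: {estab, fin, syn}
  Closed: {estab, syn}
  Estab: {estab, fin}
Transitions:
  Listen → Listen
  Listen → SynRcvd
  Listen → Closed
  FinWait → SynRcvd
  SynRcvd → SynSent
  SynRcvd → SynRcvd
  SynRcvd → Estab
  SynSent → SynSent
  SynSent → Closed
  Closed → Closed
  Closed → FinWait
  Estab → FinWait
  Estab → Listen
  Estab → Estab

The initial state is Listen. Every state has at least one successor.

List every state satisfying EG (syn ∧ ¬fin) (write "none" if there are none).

States satisfying syn ∧ ¬fin: {Closed}.
States satisfying EG (syn ∧ ¬fin): {Closed}.

{Closed}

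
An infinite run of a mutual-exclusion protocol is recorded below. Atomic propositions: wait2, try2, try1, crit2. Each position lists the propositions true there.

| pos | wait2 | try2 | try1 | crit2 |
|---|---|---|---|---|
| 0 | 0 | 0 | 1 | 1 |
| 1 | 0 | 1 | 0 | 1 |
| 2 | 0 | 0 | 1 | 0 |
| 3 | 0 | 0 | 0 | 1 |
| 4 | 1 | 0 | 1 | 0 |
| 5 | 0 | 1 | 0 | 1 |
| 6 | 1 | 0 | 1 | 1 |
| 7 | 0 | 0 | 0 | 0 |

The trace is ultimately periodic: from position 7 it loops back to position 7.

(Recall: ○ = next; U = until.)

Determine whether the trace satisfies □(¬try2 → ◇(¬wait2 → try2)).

Violated

¬try2 → ◇(¬wait2 → try2) must hold at every position from 0 onward. It fails at position 7, so □(¬try2 → ◇(¬wait2 → try2)) is false.
Positions where ¬try2 holds: 0, 2, 3, 4, 6, 7.
Check ◇(¬wait2 → try2) at each: 0→ok, 2→ok, 3→ok, 4→ok, 6→ok, 7→fails.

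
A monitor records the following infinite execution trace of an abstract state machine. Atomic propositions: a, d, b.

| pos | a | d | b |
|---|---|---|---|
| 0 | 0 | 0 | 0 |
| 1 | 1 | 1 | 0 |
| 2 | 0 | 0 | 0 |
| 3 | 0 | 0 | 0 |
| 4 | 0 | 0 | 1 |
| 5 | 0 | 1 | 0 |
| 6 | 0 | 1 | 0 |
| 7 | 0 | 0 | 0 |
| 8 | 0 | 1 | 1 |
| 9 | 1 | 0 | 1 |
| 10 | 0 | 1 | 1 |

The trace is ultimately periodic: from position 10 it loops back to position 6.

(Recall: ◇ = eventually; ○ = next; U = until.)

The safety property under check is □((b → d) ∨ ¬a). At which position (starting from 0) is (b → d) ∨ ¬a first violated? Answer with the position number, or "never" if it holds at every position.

9

Check (b → d) ∨ ¬a at each position in order: 0 ✓, 1 ✓, 2 ✓, 3 ✓, 4 ✓, 5 ✓, 6 ✓, 7 ✓, 8 ✓.
At position 9 the labels are {a, b}, so (b → d) ∨ ¬a is false there. This is the first violation.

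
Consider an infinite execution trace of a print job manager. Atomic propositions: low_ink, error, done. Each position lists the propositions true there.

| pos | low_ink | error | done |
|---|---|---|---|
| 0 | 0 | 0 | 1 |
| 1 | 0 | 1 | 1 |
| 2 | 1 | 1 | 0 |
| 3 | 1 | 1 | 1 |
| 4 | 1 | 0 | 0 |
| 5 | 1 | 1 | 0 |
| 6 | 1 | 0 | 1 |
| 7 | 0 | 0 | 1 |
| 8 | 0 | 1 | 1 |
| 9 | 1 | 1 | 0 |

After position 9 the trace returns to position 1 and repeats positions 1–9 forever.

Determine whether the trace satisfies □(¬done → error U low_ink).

¬done → error U low_ink holds at every position 0..9, and those are all positions ever visited, so □(¬done → error U low_ink) holds.
Positions where ¬done holds: 2, 4, 5, 9.
Check error U low_ink at each: 2→ok, 4→ok, 5→ok, 9→ok.

Satisfied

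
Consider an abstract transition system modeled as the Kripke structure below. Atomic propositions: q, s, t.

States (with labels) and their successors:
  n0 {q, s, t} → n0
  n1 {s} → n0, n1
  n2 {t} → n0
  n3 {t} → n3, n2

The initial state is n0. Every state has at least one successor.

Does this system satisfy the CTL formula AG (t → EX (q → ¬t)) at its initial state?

No

States satisfying t → EX (q → ¬t): {n1, n3}.
States satisfying AG (t → EX (q → ¬t)): ∅.
n0 is reachable from n0 and violates t → EX (q → ¬t), so AG fails at n0.
n0 ∉ Sat(AG (t → EX (q → ¬t))).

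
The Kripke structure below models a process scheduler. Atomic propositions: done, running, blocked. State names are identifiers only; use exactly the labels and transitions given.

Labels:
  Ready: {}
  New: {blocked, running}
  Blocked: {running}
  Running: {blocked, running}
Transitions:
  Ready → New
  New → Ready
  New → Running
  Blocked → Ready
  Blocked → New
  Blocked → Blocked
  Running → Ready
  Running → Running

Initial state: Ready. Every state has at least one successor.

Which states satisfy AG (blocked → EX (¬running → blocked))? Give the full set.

States satisfying blocked → EX (¬running → blocked): {Ready, New, Blocked, Running}.
States satisfying AG (blocked → EX (¬running → blocked)): {Ready, New, Blocked, Running}.

{Ready, New, Blocked, Running}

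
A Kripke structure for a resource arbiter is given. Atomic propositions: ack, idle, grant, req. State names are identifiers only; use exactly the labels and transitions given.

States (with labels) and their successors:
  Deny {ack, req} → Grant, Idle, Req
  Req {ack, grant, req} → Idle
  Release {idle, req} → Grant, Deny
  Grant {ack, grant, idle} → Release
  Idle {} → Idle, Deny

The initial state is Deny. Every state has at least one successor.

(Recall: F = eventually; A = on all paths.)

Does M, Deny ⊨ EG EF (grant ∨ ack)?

Holds

States satisfying EF (grant ∨ ack): {Deny, Req, Release, Grant, Idle}.
States satisfying EG EF (grant ∨ ack): {Deny, Req, Release, Grant, Idle}.
Deny ∈ Sat(EG EF (grant ∨ ack)).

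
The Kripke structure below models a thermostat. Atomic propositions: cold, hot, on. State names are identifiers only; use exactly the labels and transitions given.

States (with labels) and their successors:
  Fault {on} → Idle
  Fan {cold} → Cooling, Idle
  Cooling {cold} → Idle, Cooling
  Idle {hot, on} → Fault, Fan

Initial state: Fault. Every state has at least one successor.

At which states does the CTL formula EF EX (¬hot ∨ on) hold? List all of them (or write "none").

States satisfying EX (¬hot ∨ on): {Fault, Fan, Cooling, Idle}.
States satisfying EF EX (¬hot ∨ on): {Fault, Fan, Cooling, Idle}.

{Fault, Fan, Cooling, Idle}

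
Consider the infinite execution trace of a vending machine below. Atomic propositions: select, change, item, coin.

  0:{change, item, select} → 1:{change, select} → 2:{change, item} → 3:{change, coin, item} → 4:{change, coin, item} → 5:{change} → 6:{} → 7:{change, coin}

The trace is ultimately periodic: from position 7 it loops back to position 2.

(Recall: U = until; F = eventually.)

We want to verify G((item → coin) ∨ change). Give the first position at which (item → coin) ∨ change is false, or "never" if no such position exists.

(item → coin) ∨ change holds at every position 0..7, and those are all the positions the trace ever visits, so the invariant G((item → coin) ∨ change) is never violated.

never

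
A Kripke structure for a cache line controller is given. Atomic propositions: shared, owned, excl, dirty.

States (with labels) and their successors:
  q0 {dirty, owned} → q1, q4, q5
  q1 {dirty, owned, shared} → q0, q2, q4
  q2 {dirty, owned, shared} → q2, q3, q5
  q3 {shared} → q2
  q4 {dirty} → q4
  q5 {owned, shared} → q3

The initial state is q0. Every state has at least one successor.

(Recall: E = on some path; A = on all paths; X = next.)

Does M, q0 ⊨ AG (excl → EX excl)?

Yes

States satisfying excl → EX excl: {q0, q1, q2, q3, q4, q5}.
States satisfying AG (excl → EX excl): {q0, q1, q2, q3, q4, q5}.
Every state reachable from q0 satisfies excl → EX excl.
q0 ∈ Sat(AG (excl → EX excl)).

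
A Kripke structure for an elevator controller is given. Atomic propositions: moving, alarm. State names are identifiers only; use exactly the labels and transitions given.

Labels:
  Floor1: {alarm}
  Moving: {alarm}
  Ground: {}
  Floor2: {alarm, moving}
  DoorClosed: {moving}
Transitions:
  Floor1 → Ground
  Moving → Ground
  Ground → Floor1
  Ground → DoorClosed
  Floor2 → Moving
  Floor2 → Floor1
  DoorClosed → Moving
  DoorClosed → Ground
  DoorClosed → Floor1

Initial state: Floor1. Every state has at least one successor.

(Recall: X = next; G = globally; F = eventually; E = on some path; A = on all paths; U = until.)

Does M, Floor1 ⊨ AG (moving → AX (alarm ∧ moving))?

States satisfying moving → AX (alarm ∧ moving): {Floor1, Moving, Ground}.
States satisfying AG (moving → AX (alarm ∧ moving)): ∅.
DoorClosed is reachable from Floor1 and violates moving → AX (alarm ∧ moving), so AG fails at Floor1.
Floor1 ∉ Sat(AG (moving → AX (alarm ∧ moving))).

Does not hold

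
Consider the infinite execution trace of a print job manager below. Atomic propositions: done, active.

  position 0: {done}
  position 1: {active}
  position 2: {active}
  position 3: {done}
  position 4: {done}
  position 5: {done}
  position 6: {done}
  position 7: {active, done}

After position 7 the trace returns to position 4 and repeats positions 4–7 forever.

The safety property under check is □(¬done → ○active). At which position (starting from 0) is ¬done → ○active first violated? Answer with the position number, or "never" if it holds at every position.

2

Check ¬done → ○active at each position in order: 0 ✓, 1 ✓.
At position 2 the labels are {active} and the next position 3 has {done}, so ¬done → ○active is false there. This is the first violation.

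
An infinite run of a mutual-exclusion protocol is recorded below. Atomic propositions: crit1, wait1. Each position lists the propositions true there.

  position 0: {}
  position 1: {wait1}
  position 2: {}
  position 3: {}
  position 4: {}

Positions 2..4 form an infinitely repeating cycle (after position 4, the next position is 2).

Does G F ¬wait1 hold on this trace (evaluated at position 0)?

F ¬wait1 holds at every position 0..4, and those are all positions ever visited, so G F ¬wait1 holds.

Holds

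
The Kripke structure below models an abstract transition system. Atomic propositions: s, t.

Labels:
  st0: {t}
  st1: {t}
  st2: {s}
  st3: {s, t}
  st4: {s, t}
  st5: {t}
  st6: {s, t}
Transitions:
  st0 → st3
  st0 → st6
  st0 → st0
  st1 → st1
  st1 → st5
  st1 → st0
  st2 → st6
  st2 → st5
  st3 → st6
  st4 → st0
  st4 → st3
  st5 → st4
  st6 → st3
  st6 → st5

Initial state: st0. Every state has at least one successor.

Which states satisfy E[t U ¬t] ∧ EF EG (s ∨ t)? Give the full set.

{st2}

States satisfying t: {st0, st1, st3, st4, st5, st6}.
States satisfying ¬t: {st2}.
States satisfying E[t U ¬t]: {st2}.
States satisfying EG (s ∨ t): {st0, st1, st2, st3, st4, st5, st6}.
States satisfying EF EG (s ∨ t): {st0, st1, st2, st3, st4, st5, st6}.
States satisfying E[t U ¬t] ∧ EF EG (s ∨ t): {st2}.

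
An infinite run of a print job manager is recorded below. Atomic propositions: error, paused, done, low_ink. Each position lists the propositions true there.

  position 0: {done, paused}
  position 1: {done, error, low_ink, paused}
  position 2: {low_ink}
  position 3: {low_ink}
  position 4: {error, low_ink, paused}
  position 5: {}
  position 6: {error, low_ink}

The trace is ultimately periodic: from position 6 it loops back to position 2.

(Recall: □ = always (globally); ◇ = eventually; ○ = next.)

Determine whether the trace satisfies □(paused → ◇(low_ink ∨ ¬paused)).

Holds

paused → ◇(low_ink ∨ ¬paused) holds at every position 0..6, and those are all positions ever visited, so □(paused → ◇(low_ink ∨ ¬paused)) holds.
Positions where paused holds: 0, 1, 4.
Check ◇(low_ink ∨ ¬paused) at each: 0→ok, 1→ok, 4→ok.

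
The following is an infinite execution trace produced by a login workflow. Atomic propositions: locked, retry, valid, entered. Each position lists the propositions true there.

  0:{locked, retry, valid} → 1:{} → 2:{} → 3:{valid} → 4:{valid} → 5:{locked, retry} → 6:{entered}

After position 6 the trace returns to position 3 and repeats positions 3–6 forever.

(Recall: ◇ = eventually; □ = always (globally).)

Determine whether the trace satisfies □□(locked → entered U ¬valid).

□(locked → entered U ¬valid) must hold at every position from 0 onward. It fails at position 0, so □□(locked → entered U ¬valid) is false.

Violated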